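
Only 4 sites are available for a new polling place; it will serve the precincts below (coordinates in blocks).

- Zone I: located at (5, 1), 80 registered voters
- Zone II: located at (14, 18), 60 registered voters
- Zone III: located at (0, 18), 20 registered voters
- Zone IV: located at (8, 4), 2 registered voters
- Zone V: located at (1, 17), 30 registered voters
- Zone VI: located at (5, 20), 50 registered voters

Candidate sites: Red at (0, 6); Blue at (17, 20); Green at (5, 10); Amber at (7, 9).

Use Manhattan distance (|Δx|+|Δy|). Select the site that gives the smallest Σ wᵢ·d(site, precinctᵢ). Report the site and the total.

Green, total 2848 blocks

Total weighted distance at each candidate:
  Red (0, 6): total = 3930
  Blue (17, 20): total = 4380
  Green (5, 10): total = 2848
  Amber (7, 9): total = 3162
Minimum is at Green with total 2848 blocks.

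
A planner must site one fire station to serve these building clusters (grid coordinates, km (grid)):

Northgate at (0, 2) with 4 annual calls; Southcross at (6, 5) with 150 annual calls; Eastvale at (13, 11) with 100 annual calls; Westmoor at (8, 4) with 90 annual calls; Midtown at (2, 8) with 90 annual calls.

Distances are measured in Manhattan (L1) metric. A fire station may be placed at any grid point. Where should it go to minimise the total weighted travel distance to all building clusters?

Manhattan distance separates: Σwᵢ(|x−xᵢ|+|y−yᵢ|) = Σwᵢ|x−xᵢ| + Σwᵢ|y−yᵢ|, so x and y are optimised independently as 1-D weighted medians.
Total weight W = 434; half = 217.
x-coordinate, sorted with cumulative weight:
  x=0 (Northgate, w=4) cum 4
  x=2 (Midtown, w=90) cum 94
  x=6 (Southcross, w=150) cum 244  ← median
  x=8 (Westmoor, w=90) cum 334
  x=13 (Eastvale, w=100) cum 434
⇒ x* = 6
y-coordinate, sorted with cumulative weight:
  y=2 (Northgate, w=4) cum 4
  y=4 (Westmoor, w=90) cum 94
  y=5 (Southcross, w=150) cum 244  ← median
  y=8 (Midtown, w=90) cum 334
  y=11 (Eastvale, w=100) cum 434
⇒ y* = 5

(6, 5)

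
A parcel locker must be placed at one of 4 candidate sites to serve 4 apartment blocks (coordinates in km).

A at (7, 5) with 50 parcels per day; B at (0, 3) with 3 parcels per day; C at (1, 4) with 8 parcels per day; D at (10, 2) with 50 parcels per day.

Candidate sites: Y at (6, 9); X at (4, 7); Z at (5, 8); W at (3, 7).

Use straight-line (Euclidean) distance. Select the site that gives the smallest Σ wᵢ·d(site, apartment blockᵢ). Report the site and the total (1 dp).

Total weighted distance at each candidate:
  Y (6, 9): total = 691.3
  X (4, 7): total = 621.7
  Z (5, 8): total = 637.3
  W (3, 7): total = 697.6
Minimum is at X with total 621.7 km.

X, total 621.7 km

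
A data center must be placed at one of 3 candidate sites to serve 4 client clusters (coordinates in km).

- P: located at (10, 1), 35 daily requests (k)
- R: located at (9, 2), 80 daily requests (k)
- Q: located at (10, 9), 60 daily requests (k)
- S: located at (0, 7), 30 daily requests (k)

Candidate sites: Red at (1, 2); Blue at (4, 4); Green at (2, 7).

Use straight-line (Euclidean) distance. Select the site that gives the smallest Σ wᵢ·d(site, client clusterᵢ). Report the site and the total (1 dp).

Total weighted distance at each candidate:
  Red (1, 2): total = 1794.0
  Blue (4, 4): total = 1284.2
  Green (2, 7): total = 1593.0
Minimum is at Blue with total 1284.2 km.

Blue, total 1284.2 km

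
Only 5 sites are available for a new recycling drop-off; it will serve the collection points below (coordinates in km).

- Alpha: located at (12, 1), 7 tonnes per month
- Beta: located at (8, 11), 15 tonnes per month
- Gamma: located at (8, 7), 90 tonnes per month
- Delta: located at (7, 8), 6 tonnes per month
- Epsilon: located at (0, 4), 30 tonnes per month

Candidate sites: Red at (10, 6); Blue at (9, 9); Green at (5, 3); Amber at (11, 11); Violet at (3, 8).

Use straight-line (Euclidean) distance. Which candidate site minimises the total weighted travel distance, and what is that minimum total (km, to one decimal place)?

Blue, total 616.9 km

Total weighted distance at each candidate:
  Red (10, 6): total = 647.3
  Blue (9, 9): total = 616.9
  Green (5, 3): total = 814.4
  Amber (11, 11): total = 986.5
  Violet (3, 8): total = 800.2
Minimum is at Blue with total 616.9 km.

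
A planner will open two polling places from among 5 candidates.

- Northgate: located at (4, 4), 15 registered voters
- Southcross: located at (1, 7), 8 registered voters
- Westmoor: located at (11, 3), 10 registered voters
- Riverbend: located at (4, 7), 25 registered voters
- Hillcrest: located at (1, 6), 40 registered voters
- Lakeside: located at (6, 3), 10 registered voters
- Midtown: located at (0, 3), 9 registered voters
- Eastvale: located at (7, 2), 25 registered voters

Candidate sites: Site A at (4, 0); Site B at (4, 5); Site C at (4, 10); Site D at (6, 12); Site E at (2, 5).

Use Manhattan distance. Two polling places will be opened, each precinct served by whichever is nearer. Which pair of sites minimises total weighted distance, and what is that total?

Evaluate every pair (each demand assigned to the nearer of the two):
  {Site B, Site E}: total = 485
  {Site A, Site E}: total = 560
  {Site A, Site B}: total = 574
  {Site B, Site C}: total = 599
  {Site B, Site D}: total = 599
  {Site C, Site E}: total = 630
  {Site D, Site E}: total = 655
  {Site A, Site C}: total = 801
  {Site A, Site D}: total = 1013
  {Site C, Site D}: total = 1097
Best pair: {Site B, Site E} with total 485.

{Site B, Site E}, total 485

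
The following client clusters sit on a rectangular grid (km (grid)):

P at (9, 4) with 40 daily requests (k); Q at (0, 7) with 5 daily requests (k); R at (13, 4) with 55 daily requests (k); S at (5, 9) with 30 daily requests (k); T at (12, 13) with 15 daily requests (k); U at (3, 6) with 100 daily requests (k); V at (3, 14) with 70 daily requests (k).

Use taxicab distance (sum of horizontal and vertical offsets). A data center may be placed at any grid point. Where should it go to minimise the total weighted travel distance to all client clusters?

Manhattan distance separates: Σwᵢ(|x−xᵢ|+|y−yᵢ|) = Σwᵢ|x−xᵢ| + Σwᵢ|y−yᵢ|, so x and y are optimised independently as 1-D weighted medians.
Total weight W = 315; half = 157.5.
x-coordinate, sorted with cumulative weight:
  x=0 (Q, w=5) cum 5
  x=3 (U, w=100) cum 105
  x=3 (V, w=70) cum 175  ← median
  x=5 (S, w=30) cum 205
  x=9 (P, w=40) cum 245
  x=12 (T, w=15) cum 260
  x=13 (R, w=55) cum 315
⇒ x* = 3
y-coordinate, sorted with cumulative weight:
  y=4 (P, w=40) cum 40
  y=4 (R, w=55) cum 95
  y=6 (U, w=100) cum 195  ← median
  y=7 (Q, w=5) cum 200
  y=9 (S, w=30) cum 230
  y=13 (T, w=15) cum 245
  y=14 (V, w=70) cum 315
⇒ y* = 6

(3, 6)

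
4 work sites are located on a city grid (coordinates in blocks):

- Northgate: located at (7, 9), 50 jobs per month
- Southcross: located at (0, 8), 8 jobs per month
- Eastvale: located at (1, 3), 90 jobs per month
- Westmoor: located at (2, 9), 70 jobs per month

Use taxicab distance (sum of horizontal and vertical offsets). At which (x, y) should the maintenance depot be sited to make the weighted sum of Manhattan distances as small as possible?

Manhattan distance separates: Σwᵢ(|x−xᵢ|+|y−yᵢ|) = Σwᵢ|x−xᵢ| + Σwᵢ|y−yᵢ|, so x and y are optimised independently as 1-D weighted medians.
Total weight W = 218; half = 109.
x-coordinate, sorted with cumulative weight:
  x=0 (Southcross, w=8) cum 8
  x=1 (Eastvale, w=90) cum 98
  x=2 (Westmoor, w=70) cum 168  ← median
  x=7 (Northgate, w=50) cum 218
⇒ x* = 2
y-coordinate, sorted with cumulative weight:
  y=3 (Eastvale, w=90) cum 90
  y=8 (Southcross, w=8) cum 98
  y=9 (Northgate, w=50) cum 148  ← median
  y=9 (Westmoor, w=70) cum 218
⇒ y* = 9

(2, 9)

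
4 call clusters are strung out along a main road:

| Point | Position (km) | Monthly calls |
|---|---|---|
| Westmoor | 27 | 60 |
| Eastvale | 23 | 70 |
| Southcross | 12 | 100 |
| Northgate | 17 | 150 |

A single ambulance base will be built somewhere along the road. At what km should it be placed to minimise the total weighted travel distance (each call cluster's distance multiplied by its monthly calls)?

For a sum of weighted absolute distances on a line, the optimum is the weighted median (not the mean). Total weight W = 380; half-weight = 190.
Sort by position and accumulate weight:
  km 12 (Southcross, w=100) → cum 100
  km 17 (Northgate, w=150) → cum 250  ≥ 190 → median here
  km 23 (Eastvale, w=70) → cum 320
  km 27 (Westmoor, w=60) → cum 380
Optimal location: km 17.

x = 17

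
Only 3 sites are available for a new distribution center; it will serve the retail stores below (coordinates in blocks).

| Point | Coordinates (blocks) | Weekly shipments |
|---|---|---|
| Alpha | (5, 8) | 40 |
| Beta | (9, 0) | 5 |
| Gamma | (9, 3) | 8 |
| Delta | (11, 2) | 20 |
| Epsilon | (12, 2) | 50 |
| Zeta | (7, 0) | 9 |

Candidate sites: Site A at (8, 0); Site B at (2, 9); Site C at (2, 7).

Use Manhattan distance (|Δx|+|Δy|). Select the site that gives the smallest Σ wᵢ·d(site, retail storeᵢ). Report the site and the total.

Site A, total 886 blocks

Total weighted distance at each candidate:
  Site A (8, 0): total = 886
  Site B (2, 9): total = 1640
  Site C (2, 7): total = 1456
Minimum is at Site A with total 886 blocks.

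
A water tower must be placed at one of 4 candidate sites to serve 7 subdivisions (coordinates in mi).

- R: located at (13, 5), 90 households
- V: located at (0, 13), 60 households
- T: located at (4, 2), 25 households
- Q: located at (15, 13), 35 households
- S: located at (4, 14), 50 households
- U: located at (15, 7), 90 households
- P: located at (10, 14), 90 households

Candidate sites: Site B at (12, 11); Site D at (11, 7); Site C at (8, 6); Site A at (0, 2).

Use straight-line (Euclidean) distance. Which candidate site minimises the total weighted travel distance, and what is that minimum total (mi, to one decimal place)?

Site B, total 2906.3 mi

Total weighted distance at each candidate:
  Site B (12, 11): total = 2906.3
  Site D (11, 7): total = 2965.2
  Site C (8, 6): total = 3410.4
  Site A (0, 2): total = 6073.1
Minimum is at Site B with total 2906.3 mi.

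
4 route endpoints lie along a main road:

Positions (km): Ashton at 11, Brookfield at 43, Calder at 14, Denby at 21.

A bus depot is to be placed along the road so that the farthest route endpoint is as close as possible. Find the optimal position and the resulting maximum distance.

The 1-center on a line is the midpoint of the two extreme points: leftmost at 11, rightmost at 43.
Optimal location = (11 + 43)/2 = 27; maximum distance = (43 − 11)/2 = 16.

location 27, max distance 16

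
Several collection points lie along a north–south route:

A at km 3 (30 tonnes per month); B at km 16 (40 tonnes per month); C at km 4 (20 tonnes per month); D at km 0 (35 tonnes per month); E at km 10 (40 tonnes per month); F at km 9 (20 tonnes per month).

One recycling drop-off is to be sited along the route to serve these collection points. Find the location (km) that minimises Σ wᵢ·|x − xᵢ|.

For a sum of weighted absolute distances on a line, the optimum is the weighted median (not the mean). Total weight W = 185; half-weight = 92.5.
Sort by position and accumulate weight:
  km 0 (D, w=35) → cum 35
  km 3 (A, w=30) → cum 65
  km 4 (C, w=20) → cum 85
  km 9 (F, w=20) → cum 105  ≥ 92.5 → median here
  km 10 (E, w=40) → cum 145
  km 16 (B, w=40) → cum 185
Optimal location: km 9.

x = 9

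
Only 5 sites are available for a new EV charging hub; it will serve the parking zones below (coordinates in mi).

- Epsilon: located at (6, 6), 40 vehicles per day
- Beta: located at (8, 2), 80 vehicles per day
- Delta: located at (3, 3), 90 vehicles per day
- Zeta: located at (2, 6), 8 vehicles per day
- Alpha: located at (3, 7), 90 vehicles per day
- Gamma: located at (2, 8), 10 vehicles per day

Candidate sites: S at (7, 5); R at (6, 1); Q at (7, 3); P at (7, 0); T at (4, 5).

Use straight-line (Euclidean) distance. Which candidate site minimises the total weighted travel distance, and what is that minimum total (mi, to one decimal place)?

T, total 945.9 mi

Total weighted distance at each candidate:
  S (7, 5): total = 1213.6
  R (6, 1): total = 1439.0
  Q (7, 3): total = 1226.1
  P (7, 0): total = 1754.6
  T (4, 5): total = 945.9
Minimum is at T with total 945.9 mi.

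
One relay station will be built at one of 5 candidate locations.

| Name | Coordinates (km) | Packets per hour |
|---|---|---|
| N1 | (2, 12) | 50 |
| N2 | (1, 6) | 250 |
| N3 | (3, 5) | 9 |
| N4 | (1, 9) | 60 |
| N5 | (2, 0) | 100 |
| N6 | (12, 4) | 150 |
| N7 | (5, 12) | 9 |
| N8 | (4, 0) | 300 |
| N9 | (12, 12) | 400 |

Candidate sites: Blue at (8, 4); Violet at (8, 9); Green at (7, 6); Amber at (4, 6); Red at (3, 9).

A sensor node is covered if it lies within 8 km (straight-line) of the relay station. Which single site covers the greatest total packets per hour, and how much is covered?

Coverage radius r = 8 km; a point is covered iff (Δx)²+(Δy)² ≤ 8² = 64.
  Blue (8, 4): covers {N2, N3, N5, N6, N8} → 809
  Violet (8, 9): covers {N1, N2, N3, N4, N6, N7, N9} → 928
  Green (7, 6): covers {N1, N2, N3, N4, N5, N6, N7, N8, N9} → 1328
  Amber (4, 6): covers {N1, N2, N3, N4, N5, N7, N8} → 778
  Red (3, 9): covers {N1, N2, N3, N4, N7} → 378
Maximum coverage at Green: 1328 packets per hour.

Green, covering 1328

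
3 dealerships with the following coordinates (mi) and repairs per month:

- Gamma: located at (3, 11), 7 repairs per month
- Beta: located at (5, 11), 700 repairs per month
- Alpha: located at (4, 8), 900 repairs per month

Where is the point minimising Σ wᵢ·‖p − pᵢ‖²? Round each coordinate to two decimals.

The minimiser of Σwᵢ‖p−pᵢ‖² is the weighted centroid p* = (Σwᵢpᵢ)/(Σwᵢ).
Σwᵢ = 1607.
Σwᵢxᵢ = 7·3 + 700·5 + 900·4 = 7121.
Σwᵢyᵢ = 7·11 + 700·11 + 900·8 = 14977.
x* = 7121/1607 = 4.43, y* = 14977/1607 = 9.32.

(4.43, 9.32)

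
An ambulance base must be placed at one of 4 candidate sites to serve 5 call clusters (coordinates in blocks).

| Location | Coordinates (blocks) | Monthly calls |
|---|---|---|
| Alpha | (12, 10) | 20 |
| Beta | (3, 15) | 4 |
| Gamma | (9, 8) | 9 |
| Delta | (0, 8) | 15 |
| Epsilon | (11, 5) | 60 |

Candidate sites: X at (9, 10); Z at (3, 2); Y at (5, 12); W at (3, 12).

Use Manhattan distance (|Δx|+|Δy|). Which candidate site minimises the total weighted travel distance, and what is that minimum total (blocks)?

X, total 707 blocks

Total weighted distance at each candidate:
  X (9, 10): total = 707
  Z (3, 2): total = 1295
  Y (5, 12): total = 1187
  W (3, 12): total = 1327
Minimum is at X with total 707 blocks.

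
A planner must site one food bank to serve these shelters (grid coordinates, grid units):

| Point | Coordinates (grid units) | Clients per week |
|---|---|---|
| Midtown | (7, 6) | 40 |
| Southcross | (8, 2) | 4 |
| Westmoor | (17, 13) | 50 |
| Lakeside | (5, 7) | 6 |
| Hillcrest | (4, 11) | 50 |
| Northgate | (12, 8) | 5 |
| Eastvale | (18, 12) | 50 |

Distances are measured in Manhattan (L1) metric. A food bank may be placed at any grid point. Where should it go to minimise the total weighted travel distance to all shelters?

(12, 11)

Manhattan distance separates: Σwᵢ(|x−xᵢ|+|y−yᵢ|) = Σwᵢ|x−xᵢ| + Σwᵢ|y−yᵢ|, so x and y are optimised independently as 1-D weighted medians.
Total weight W = 205; half = 102.5.
x-coordinate, sorted with cumulative weight:
  x=4 (Hillcrest, w=50) cum 50
  x=5 (Lakeside, w=6) cum 56
  x=7 (Midtown, w=40) cum 96
  x=8 (Southcross, w=4) cum 100
  x=12 (Northgate, w=5) cum 105  ← median
  x=17 (Westmoor, w=50) cum 155
  x=18 (Eastvale, w=50) cum 205
⇒ x* = 12
y-coordinate, sorted with cumulative weight:
  y=2 (Southcross, w=4) cum 4
  y=6 (Midtown, w=40) cum 44
  y=7 (Lakeside, w=6) cum 50
  y=8 (Northgate, w=5) cum 55
  y=11 (Hillcrest, w=50) cum 105  ← median
  y=12 (Eastvale, w=50) cum 155
  y=13 (Westmoor, w=50) cum 205
⇒ y* = 11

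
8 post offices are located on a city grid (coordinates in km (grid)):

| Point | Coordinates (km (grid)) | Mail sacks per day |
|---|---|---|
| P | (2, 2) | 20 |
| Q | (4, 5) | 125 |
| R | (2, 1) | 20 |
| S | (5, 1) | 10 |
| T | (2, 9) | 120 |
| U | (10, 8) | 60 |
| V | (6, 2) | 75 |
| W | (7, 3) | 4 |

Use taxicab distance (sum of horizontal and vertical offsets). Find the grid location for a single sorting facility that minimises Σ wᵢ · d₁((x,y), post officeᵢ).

(4, 5)

Manhattan distance separates: Σwᵢ(|x−xᵢ|+|y−yᵢ|) = Σwᵢ|x−xᵢ| + Σwᵢ|y−yᵢ|, so x and y are optimised independently as 1-D weighted medians.
Total weight W = 434; half = 217.
x-coordinate, sorted with cumulative weight:
  x=2 (P, w=20) cum 20
  x=2 (R, w=20) cum 40
  x=2 (T, w=120) cum 160
  x=4 (Q, w=125) cum 285  ← median
  x=5 (S, w=10) cum 295
  x=6 (V, w=75) cum 370
  x=7 (W, w=4) cum 374
  x=10 (U, w=60) cum 434
⇒ x* = 4
y-coordinate, sorted with cumulative weight:
  y=1 (R, w=20) cum 20
  y=1 (S, w=10) cum 30
  y=2 (P, w=20) cum 50
  y=2 (V, w=75) cum 125
  y=3 (W, w=4) cum 129
  y=5 (Q, w=125) cum 254  ← median
  y=8 (U, w=60) cum 314
  y=9 (T, w=120) cum 434
⇒ y* = 5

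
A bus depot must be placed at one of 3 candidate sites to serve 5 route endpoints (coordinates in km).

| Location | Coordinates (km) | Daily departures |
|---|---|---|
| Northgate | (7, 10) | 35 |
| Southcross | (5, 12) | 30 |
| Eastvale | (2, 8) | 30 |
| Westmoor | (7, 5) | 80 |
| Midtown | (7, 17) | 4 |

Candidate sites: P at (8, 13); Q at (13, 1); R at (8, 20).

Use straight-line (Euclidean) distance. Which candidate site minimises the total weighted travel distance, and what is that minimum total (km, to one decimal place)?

Total weighted distance at each candidate:
  P (8, 13): total = 1101.3
  Q (13, 1): total = 1823.0
  R (8, 20): total = 2225.9
Minimum is at P with total 1101.3 km.

P, total 1101.3 km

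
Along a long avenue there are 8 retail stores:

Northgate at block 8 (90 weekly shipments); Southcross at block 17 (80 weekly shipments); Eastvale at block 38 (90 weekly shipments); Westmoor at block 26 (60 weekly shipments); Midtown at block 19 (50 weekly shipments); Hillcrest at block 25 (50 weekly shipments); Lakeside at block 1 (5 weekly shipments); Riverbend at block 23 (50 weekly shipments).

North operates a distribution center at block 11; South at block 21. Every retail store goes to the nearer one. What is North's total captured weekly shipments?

The indifferent point is the midpoint (11+21)/2 = 16; retail stores left of it (closer to North at 11) go to North, those right go to South.
  Lakeside at 1 (w=5) → North
  Northgate at 8 (w=90) → North
  Southcross at 17 (w=80) → South
  Midtown at 19 (w=50) → South
  Riverbend at 23 (w=50) → South
  Hillcrest at 25 (w=50) → South
  Westmoor at 26 (w=60) → South
  Eastvale at 38 (w=90) → South
North captures 95; South captures 380.

95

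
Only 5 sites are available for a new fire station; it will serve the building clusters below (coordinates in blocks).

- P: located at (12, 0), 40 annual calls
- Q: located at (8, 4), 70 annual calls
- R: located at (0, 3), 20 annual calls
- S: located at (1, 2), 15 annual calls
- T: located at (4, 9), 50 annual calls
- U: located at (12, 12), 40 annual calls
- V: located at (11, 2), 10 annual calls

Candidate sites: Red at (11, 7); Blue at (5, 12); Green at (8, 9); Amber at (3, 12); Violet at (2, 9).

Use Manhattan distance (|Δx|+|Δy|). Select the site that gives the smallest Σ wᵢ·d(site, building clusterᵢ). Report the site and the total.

Green, total 1940 blocks

Total weighted distance at each candidate:
  Red (11, 7): total = 2005
  Blue (5, 12): total = 2660
  Green (8, 9): total = 1940
  Amber (3, 12): total = 2910
  Violet (2, 9): total = 2590
Minimum is at Green with total 1940 blocks.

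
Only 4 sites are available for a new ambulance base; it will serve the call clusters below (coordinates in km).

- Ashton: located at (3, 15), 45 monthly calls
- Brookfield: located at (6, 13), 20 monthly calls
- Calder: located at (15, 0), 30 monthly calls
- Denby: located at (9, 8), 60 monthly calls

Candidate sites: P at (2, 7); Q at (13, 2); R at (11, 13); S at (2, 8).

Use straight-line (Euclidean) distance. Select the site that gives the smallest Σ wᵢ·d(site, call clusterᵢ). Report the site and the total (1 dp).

Total weighted distance at each candidate:
  P (2, 7): total = 1374.2
  Q (13, 2): total = 1516.3
  R (11, 13): total = 1202.2
  S (2, 8): total = 1324.2
Minimum is at R with total 1202.2 km.

R, total 1202.2 km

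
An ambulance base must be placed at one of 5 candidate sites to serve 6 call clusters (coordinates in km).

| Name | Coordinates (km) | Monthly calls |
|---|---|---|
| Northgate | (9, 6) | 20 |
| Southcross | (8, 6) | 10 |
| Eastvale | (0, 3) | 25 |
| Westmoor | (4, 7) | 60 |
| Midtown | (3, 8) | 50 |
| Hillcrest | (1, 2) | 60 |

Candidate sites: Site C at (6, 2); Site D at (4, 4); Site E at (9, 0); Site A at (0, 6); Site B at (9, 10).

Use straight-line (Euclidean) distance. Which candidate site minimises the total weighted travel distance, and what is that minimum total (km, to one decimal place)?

Site D, total 858.0 km

Total weighted distance at each candidate:
  Site C (6, 2): total = 1255.3
  Site D (4, 4): total = 858.0
  Site E (9, 0): total = 1928.9
  Site A (0, 6): total = 1010.1
  Site B (9, 10): total = 1751.2
Minimum is at Site D with total 858.0 km.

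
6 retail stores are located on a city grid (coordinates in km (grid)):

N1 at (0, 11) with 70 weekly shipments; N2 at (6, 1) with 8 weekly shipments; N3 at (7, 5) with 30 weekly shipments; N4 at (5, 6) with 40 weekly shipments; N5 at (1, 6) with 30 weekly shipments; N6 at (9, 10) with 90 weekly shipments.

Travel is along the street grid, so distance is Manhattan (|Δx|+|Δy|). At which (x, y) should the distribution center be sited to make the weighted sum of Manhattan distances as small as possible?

(5, 10)

Manhattan distance separates: Σwᵢ(|x−xᵢ|+|y−yᵢ|) = Σwᵢ|x−xᵢ| + Σwᵢ|y−yᵢ|, so x and y are optimised independently as 1-D weighted medians.
Total weight W = 268; half = 134.
x-coordinate, sorted with cumulative weight:
  x=0 (N1, w=70) cum 70
  x=1 (N5, w=30) cum 100
  x=5 (N4, w=40) cum 140  ← median
  x=6 (N2, w=8) cum 148
  x=7 (N3, w=30) cum 178
  x=9 (N6, w=90) cum 268
⇒ x* = 5
y-coordinate, sorted with cumulative weight:
  y=1 (N2, w=8) cum 8
  y=5 (N3, w=30) cum 38
  y=6 (N4, w=40) cum 78
  y=6 (N5, w=30) cum 108
  y=10 (N6, w=90) cum 198  ← median
  y=11 (N1, w=70) cum 268
⇒ y* = 10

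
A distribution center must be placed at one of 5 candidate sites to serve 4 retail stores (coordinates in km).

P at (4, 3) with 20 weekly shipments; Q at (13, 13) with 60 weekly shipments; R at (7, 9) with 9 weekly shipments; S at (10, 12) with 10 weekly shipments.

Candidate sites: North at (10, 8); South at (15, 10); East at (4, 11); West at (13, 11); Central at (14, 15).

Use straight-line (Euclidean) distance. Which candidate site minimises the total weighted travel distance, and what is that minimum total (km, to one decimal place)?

West, total 449.4 km

Total weighted distance at each candidate:
  North (10, 8): total = 574.5
  South (15, 10): total = 603.5
  East (4, 11): total = 806.5
  West (13, 11): total = 449.4
  Central (14, 15): total = 579.5
Minimum is at West with total 449.4 km.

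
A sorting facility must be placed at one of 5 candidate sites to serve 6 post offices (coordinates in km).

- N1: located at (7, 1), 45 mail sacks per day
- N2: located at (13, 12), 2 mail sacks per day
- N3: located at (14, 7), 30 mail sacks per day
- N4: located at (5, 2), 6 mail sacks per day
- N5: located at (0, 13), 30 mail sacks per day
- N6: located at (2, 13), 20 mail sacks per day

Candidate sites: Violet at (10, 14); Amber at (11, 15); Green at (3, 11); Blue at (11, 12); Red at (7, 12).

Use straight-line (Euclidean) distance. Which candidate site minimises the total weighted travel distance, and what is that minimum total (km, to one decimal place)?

Total weighted distance at each candidate:
  Violet (10, 14): total = 1390.2
  Amber (11, 15): total = 1524.4
  Green (3, 11): total = 1064.1
  Blue (11, 12): total = 1288.1
  Red (7, 12): total = 1140.4
Minimum is at Green with total 1064.1 km.

Green, total 1064.1 km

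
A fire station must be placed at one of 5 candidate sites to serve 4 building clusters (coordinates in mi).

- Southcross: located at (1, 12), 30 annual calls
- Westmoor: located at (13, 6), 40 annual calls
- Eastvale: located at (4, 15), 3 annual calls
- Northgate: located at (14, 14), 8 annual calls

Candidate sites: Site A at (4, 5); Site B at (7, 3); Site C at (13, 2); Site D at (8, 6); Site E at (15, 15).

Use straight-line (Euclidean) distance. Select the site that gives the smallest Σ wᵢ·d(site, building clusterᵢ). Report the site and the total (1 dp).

Total weighted distance at each candidate:
  Site A (4, 5): total = 728.3
  Site B (7, 3): total = 734.2
  Site C (13, 2): total = 772.4
  Site D (8, 6): total = 586.1
  Site E (15, 15): total = 842.6
Minimum is at Site D with total 586.1 mi.

Site D, total 586.1 mi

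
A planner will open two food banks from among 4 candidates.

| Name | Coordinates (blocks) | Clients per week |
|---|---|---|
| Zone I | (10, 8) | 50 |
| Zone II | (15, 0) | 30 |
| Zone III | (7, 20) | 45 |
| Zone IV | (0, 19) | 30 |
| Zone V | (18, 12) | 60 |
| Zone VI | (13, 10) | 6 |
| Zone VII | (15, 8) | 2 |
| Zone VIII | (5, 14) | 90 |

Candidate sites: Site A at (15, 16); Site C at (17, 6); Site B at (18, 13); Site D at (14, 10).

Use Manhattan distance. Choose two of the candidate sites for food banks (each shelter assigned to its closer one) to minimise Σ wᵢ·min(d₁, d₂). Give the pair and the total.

{Site A, Site D}, total 3162

Evaluate every pair (each demand assigned to the nearer of the two):
  {Site A, Site D}: total = 3162
  {Site A, Site C}: total = 3326
  {Site B, Site D}: total = 3327
  {Site A, Site B}: total = 3414
  {Site C, Site D}: total = 3537
  {Site C, Site B}: total = 3596
Best pair: {Site A, Site D} with total 3162.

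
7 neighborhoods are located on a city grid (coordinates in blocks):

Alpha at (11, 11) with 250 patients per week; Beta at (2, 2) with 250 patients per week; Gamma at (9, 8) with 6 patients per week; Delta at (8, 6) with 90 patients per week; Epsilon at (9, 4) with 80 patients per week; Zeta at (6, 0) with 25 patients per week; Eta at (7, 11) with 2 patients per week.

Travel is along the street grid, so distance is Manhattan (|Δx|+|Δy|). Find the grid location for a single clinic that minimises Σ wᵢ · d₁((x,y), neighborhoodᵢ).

(8, 4)

Manhattan distance separates: Σwᵢ(|x−xᵢ|+|y−yᵢ|) = Σwᵢ|x−xᵢ| + Σwᵢ|y−yᵢ|, so x and y are optimised independently as 1-D weighted medians.
Total weight W = 703; half = 351.5.
x-coordinate, sorted with cumulative weight:
  x=2 (Beta, w=250) cum 250
  x=6 (Zeta, w=25) cum 275
  x=7 (Eta, w=2) cum 277
  x=8 (Delta, w=90) cum 367  ← median
  x=9 (Gamma, w=6) cum 373
  x=9 (Epsilon, w=80) cum 453
  x=11 (Alpha, w=250) cum 703
⇒ x* = 8
y-coordinate, sorted with cumulative weight:
  y=0 (Zeta, w=25) cum 25
  y=2 (Beta, w=250) cum 275
  y=4 (Epsilon, w=80) cum 355  ← median
  y=6 (Delta, w=90) cum 445
  y=8 (Gamma, w=6) cum 451
  y=11 (Alpha, w=250) cum 701
  y=11 (Eta, w=2) cum 703
⇒ y* = 4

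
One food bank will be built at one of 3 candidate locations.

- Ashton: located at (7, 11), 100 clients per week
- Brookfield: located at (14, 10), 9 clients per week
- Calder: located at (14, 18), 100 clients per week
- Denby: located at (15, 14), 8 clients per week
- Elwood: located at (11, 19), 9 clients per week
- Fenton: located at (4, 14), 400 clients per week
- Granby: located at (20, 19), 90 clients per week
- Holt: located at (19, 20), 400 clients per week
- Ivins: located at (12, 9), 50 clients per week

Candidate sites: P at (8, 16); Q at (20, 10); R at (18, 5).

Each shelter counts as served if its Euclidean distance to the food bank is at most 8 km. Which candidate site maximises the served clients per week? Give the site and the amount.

Coverage radius r = 8 km; a point is covered iff (Δx)²+(Δy)² ≤ 8² = 64.
  P (8, 16): covers {Ashton, Calder, Denby, Elwood, Fenton} → 617
  Q (20, 10): covers {Brookfield, Denby} → 17
  R (18, 5): covers {Brookfield, Ivins} → 59
Maximum coverage at P: 617 clients per week.

P, covering 617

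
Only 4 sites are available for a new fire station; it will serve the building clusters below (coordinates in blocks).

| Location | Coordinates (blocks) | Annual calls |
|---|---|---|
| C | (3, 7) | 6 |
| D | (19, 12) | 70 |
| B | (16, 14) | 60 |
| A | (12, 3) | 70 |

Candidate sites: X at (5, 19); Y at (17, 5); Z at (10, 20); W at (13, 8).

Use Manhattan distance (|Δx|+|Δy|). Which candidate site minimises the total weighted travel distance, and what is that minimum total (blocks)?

Total weighted distance at each candidate:
  X (5, 19): total = 4124
  Y (17, 5): total = 1816
  Z (10, 20): total = 3360
  W (13, 8): total = 1726
Minimum is at W with total 1726 blocks.

W, total 1726 blocks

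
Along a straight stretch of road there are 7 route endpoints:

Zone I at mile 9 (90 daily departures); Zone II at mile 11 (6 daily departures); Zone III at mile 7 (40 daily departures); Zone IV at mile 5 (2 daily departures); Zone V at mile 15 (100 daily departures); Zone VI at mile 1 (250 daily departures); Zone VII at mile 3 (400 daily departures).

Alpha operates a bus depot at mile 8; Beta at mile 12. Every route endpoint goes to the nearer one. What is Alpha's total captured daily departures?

782

The indifferent point is the midpoint (8+12)/2 = 10; route endpoints left of it (closer to Alpha at 8) go to Alpha, those right go to Beta.
  Zone VI at 1 (w=250) → Alpha
  Zone VII at 3 (w=400) → Alpha
  Zone IV at 5 (w=2) → Alpha
  Zone III at 7 (w=40) → Alpha
  Zone I at 9 (w=90) → Alpha
  Zone II at 11 (w=6) → Beta
  Zone V at 15 (w=100) → Beta
Alpha captures 782; Beta captures 106.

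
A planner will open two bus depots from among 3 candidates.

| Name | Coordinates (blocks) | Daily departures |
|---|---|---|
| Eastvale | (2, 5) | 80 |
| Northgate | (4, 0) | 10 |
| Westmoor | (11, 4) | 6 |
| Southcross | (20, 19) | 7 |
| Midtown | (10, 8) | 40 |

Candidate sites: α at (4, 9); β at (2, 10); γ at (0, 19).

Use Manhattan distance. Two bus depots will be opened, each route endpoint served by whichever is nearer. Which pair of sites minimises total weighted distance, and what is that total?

{α, β}, total 1024

Evaluate every pair (each demand assigned to the nearer of the two):
  {α, β}: total = 1024
  {α, γ}: total = 1062
  {β, γ}: total = 1150
Best pair: {α, β} with total 1024.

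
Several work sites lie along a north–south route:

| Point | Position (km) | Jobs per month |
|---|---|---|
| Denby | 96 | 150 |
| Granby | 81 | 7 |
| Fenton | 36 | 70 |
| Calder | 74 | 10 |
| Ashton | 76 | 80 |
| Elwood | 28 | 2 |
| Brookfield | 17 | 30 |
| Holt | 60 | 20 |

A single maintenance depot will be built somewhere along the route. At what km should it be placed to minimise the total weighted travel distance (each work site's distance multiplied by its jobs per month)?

x = 76

For a sum of weighted absolute distances on a line, the optimum is the weighted median (not the mean). Total weight W = 369; half-weight = 184.5.
Sort by position and accumulate weight:
  km 17 (Brookfield, w=30) → cum 30
  km 28 (Elwood, w=2) → cum 32
  km 36 (Fenton, w=70) → cum 102
  km 60 (Holt, w=20) → cum 122
  km 74 (Calder, w=10) → cum 132
  km 76 (Ashton, w=80) → cum 212  ≥ 184.5 → median here
  km 81 (Granby, w=7) → cum 219
  km 96 (Denby, w=150) → cum 369
Optimal location: km 76.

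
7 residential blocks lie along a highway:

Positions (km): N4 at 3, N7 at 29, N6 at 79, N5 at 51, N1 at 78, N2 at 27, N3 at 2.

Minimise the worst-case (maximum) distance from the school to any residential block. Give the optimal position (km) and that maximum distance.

The 1-center on a line is the midpoint of the two extreme points: leftmost at 2, rightmost at 79.
Optimal location = (2 + 79)/2 = 40.5; maximum distance = (79 − 2)/2 = 38.5.

location 40.5, max distance 38.5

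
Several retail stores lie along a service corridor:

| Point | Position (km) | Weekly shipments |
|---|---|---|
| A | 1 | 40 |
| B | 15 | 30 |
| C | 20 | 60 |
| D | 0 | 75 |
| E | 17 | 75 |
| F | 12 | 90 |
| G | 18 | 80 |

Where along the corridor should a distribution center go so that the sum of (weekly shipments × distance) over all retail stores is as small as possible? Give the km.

x = 15

For a sum of weighted absolute distances on a line, the optimum is the weighted median (not the mean). Total weight W = 450; half-weight = 225.
Sort by position and accumulate weight:
  km 0 (D, w=75) → cum 75
  km 1 (A, w=40) → cum 115
  km 12 (F, w=90) → cum 205
  km 15 (B, w=30) → cum 235  ≥ 225 → median here
  km 17 (E, w=75) → cum 310
  km 18 (G, w=80) → cum 390
  km 20 (C, w=60) → cum 450
Optimal location: km 15.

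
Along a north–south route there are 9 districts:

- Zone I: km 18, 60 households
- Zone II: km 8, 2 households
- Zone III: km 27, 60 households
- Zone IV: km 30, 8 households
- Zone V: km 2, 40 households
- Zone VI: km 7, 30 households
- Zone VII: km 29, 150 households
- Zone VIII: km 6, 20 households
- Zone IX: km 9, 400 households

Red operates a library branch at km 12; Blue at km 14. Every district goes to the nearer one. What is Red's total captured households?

492

The indifferent point is the midpoint (12+14)/2 = 13; districts left of it (closer to Red at 12) go to Red, those right go to Blue.
  Zone V at 2 (w=40) → Red
  Zone VIII at 6 (w=20) → Red
  Zone VI at 7 (w=30) → Red
  Zone II at 8 (w=2) → Red
  Zone IX at 9 (w=400) → Red
  Zone I at 18 (w=60) → Blue
  Zone III at 27 (w=60) → Blue
  Zone VII at 29 (w=150) → Blue
  Zone IV at 30 (w=8) → Blue
Red captures 492; Blue captures 278.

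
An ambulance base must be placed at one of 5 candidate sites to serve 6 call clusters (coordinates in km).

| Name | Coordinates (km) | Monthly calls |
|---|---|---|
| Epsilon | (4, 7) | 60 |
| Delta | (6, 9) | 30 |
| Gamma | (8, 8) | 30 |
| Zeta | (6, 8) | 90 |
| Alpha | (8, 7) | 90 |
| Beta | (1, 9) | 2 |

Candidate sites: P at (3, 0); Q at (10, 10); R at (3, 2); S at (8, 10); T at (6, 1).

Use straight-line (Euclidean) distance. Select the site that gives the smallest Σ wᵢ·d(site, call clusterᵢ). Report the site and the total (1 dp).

Total weighted distance at each candidate:
  P (3, 0): total = 2553.5
  Q (10, 10): total = 1356.1
  R (3, 2): total = 2023.4
  S (8, 10): total = 965.8
  T (6, 1): total = 2056.0
Minimum is at S with total 965.8 km.

S, total 965.8 km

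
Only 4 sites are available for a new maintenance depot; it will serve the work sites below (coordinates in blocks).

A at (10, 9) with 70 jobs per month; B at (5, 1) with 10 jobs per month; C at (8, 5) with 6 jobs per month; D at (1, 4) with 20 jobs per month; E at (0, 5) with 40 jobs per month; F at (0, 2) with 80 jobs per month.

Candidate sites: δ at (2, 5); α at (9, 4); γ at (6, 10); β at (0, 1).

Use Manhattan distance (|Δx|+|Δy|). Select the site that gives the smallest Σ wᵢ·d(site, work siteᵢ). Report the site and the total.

Total weighted distance at each candidate:
  δ (2, 5): total = 1466
  α (9, 4): total = 1942
  γ (6, 10): total = 2272
  β (0, 1): total = 1702
Minimum is at δ with total 1466 blocks.

δ, total 1466 blocks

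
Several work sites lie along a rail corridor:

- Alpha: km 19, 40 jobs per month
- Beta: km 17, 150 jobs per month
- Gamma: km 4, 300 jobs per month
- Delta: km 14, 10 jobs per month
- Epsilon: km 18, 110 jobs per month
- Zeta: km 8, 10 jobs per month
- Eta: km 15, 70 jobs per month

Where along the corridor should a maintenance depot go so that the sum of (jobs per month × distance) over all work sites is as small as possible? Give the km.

x = 15

For a sum of weighted absolute distances on a line, the optimum is the weighted median (not the mean). Total weight W = 690; half-weight = 345.
Sort by position and accumulate weight:
  km 4 (Gamma, w=300) → cum 300
  km 8 (Zeta, w=10) → cum 310
  km 14 (Delta, w=10) → cum 320
  km 15 (Eta, w=70) → cum 390  ≥ 345 → median here
  km 17 (Beta, w=150) → cum 540
  km 18 (Epsilon, w=110) → cum 650
  km 19 (Alpha, w=40) → cum 690
Optimal location: km 15.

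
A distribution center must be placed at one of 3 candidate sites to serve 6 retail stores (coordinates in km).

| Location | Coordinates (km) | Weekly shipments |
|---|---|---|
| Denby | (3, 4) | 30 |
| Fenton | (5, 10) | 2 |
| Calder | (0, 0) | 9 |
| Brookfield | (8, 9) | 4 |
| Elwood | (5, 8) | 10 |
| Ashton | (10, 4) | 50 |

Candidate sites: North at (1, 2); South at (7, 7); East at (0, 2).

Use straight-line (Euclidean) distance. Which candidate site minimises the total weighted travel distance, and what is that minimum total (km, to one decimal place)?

Total weighted distance at each candidate:
  North (1, 2): total = 695.6
  South (7, 7): total = 489.7
  East (0, 2): total = 775.6
Minimum is at South with total 489.7 km.

South, total 489.7 km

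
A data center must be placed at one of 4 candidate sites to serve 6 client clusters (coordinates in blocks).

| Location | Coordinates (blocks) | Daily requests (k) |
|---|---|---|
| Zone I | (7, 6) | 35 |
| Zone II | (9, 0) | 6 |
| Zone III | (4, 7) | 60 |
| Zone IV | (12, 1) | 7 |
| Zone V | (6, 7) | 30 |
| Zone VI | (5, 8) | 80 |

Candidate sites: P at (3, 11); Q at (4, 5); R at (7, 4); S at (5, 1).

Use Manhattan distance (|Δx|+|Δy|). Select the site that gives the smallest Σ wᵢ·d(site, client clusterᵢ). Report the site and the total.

Total weighted distance at each candidate:
  P (3, 11): total = 1460
  Q (4, 5): total = 844
  R (7, 4): total = 1122
  S (5, 1): total = 1514
Minimum is at Q with total 844 blocks.

Q, total 844 blocks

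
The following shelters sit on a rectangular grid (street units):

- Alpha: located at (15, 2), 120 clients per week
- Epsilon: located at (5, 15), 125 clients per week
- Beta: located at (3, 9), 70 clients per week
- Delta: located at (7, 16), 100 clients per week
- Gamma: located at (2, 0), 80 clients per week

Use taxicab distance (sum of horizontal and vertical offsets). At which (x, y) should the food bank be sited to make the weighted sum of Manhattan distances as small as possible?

Manhattan distance separates: Σwᵢ(|x−xᵢ|+|y−yᵢ|) = Σwᵢ|x−xᵢ| + Σwᵢ|y−yᵢ|, so x and y are optimised independently as 1-D weighted medians.
Total weight W = 495; half = 247.5.
x-coordinate, sorted with cumulative weight:
  x=2 (Gamma, w=80) cum 80
  x=3 (Beta, w=70) cum 150
  x=5 (Epsilon, w=125) cum 275  ← median
  x=7 (Delta, w=100) cum 375
  x=15 (Alpha, w=120) cum 495
⇒ x* = 5
y-coordinate, sorted with cumulative weight:
  y=0 (Gamma, w=80) cum 80
  y=2 (Alpha, w=120) cum 200
  y=9 (Beta, w=70) cum 270  ← median
  y=15 (Epsilon, w=125) cum 395
  y=16 (Delta, w=100) cum 495
⇒ y* = 9

(5, 9)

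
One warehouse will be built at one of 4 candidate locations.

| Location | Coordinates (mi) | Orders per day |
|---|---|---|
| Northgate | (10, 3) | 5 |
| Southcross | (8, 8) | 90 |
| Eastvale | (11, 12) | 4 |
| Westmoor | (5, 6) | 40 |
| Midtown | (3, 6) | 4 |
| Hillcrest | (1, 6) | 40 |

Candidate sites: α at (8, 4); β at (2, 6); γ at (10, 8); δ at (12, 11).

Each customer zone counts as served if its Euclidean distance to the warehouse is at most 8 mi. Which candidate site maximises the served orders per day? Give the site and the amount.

Coverage radius r = 8 mi; a point is covered iff (Δx)²+(Δy)² ≤ 8² = 64.
  α (8, 4): covers {Northgate, Southcross, Westmoor, Midtown, Hillcrest} → 179
  β (2, 6): covers {Southcross, Westmoor, Midtown, Hillcrest} → 174
  γ (10, 8): covers {Northgate, Southcross, Eastvale, Westmoor, Midtown} → 143
  δ (12, 11): covers {Southcross, Eastvale} → 94
Maximum coverage at α: 179 orders per day.

α, covering 179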